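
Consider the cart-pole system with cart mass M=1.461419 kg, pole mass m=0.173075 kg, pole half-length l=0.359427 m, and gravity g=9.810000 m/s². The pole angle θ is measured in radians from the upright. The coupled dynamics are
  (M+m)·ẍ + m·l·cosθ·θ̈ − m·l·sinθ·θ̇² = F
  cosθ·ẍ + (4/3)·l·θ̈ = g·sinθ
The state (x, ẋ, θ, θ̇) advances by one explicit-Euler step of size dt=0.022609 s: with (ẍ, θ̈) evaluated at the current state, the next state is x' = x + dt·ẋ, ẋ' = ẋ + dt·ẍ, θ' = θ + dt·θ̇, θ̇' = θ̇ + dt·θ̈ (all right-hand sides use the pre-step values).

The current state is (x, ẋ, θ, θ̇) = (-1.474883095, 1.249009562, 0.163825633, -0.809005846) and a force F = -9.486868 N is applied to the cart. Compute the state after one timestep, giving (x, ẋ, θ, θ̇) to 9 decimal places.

(-1.446644238, 1.103816784, 0.145534820, -0.434614099)

sinθ=0.163093801, cosθ=0.986610568
temp = (F + m·l·θ̇²·sinθ)/(M+m) = (-9.486868 + 0.006640271)/1.634494 = -5.800099437
θ̈ = (g·sinθ − cosθ·temp)/(l·(4/3 − m·cos²θ/(M+m))) = 16.559412037
ẍ = temp − m·l·θ̈·cosθ/(M+m) = -6.421901821
Euler: x'=-1.474883095+0.022609·1.249009562=-1.446644238, ẋ'=1.249009562+0.022609·-6.421901821=1.103816784
       θ'=0.163825633+0.022609·-0.809005846=0.145534820, θ̇'=-0.809005846+0.022609·16.559412037=-0.434614099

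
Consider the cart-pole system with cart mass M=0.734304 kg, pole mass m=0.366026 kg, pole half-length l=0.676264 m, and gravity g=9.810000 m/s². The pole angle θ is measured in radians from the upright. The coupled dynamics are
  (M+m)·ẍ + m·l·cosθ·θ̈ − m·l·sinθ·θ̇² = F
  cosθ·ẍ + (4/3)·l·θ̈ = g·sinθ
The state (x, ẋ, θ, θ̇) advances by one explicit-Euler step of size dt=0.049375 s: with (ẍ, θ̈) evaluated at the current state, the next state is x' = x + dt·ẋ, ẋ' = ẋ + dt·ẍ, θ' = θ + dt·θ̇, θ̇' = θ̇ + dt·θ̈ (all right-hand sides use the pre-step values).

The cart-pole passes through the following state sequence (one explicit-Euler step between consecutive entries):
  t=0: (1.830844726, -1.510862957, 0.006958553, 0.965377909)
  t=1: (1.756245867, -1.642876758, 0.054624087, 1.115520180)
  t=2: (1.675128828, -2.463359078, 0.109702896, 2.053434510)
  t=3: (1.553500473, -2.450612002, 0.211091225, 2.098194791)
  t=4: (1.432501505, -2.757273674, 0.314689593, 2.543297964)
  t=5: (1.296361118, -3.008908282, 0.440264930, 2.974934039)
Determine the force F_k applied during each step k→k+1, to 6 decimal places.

F_0 = -2.190869 N
F_1 = -13.606396 N
F_2 = 0.392846 N
F_3 = -4.880443 N
F_4 = -4.045654 N

step 0→1:
  ẍ = (ẋ'−ẋ)/dt = (-1.642876758−-1.510862957)/0.049375 = -2.673697
  θ̈ = (θ̇'−θ̇)/dt = (1.115520180−0.965377909)/0.049375 = 3.040856
  sinθ=0.006958, cosθ=0.999976
  F = (M+m)·ẍ + m·l·cosθ·θ̈ − m·l·sinθ·θ̇² = -2.941949 + 0.752686 − 0.001605 = -2.190869
step 1→2:
  ẍ = (ẋ'−ẋ)/dt = (-2.463359078−-1.642876758)/0.049375 = -16.617363
  θ̈ = (θ̇'−θ̇)/dt = (2.053434510−1.115520180)/0.049375 = 18.995733
  sinθ=0.054597, cosθ=0.998508
  F = (M+m)·ẍ + m·l·cosθ·θ̈ − m·l·sinθ·θ̇² = -18.284584 + 4.695005 − 0.016817 = -13.606396
step 2→3:
  ẍ = (ẋ'−ẋ)/dt = (-2.450612002−-2.463359078)/0.049375 = 0.258169
  θ̈ = (θ̇'−θ̇)/dt = (2.098194791−2.053434510)/0.049375 = 0.906537
  sinθ=0.109483, cosθ=0.993989
  F = (M+m)·ẍ + m·l·cosθ·θ̈ − m·l·sinθ·θ̇² = 0.284071 + 0.223046 − 0.114271 = 0.392846
step 3→4:
  ẍ = (ẋ'−ẋ)/dt = (-2.757273674−-2.450612002)/0.049375 = -6.210869
  θ̈ = (θ̇'−θ̇)/dt = (2.543297964−2.098194791)/0.049375 = 9.014748
  sinθ=0.209527, cosθ=0.977803
  F = (M+m)·ẍ + m·l·cosθ·θ̈ − m·l·sinθ·θ̇² = -6.834006 + 2.181891 − 0.228328 = -4.880443
step 4→5:
  ẍ = (ẋ'−ẋ)/dt = (-3.008908282−-2.757273674)/0.049375 = -5.096397
  θ̈ = (θ̇'−θ̇)/dt = (2.974934039−2.543297964)/0.049375 = 8.741996
  sinθ=0.309521, cosθ=0.950893
  F = (M+m)·ẍ + m·l·cosθ·θ̈ − m·l·sinθ·θ̇² = -5.607719 + 2.057644 − 0.495579 = -4.045654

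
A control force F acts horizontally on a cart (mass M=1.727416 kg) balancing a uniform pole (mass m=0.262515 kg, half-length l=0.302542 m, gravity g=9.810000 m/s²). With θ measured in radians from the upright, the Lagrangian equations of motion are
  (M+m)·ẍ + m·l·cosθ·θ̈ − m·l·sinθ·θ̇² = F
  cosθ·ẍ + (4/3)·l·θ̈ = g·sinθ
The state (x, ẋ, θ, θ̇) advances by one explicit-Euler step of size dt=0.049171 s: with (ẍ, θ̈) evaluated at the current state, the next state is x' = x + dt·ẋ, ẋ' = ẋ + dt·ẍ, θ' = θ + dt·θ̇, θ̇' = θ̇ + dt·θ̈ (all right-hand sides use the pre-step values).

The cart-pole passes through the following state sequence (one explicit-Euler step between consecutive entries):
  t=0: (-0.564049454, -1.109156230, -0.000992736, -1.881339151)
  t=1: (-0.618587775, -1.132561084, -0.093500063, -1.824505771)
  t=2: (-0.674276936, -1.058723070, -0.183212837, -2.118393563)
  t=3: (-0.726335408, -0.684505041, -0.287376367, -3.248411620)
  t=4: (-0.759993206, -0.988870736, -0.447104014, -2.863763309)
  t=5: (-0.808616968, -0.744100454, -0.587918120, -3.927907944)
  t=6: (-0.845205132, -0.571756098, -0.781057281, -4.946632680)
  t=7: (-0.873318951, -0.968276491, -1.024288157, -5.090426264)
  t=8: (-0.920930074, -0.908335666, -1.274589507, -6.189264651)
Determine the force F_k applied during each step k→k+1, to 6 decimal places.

F_0 = -0.855108 N
F_1 = 2.540260 N
F_2 = 13.414715 N
F_3 = -11.484207 N
F_4 = 8.637503 N
F_5 = 6.285144 N
F_6 = -14.843763 N
F_7 = 3.261625 N

step 0→1:
  ẍ = (ẋ'−ẋ)/dt = (-1.132561084−-1.109156230)/0.049171 = -0.475989
  θ̈ = (θ̇'−θ̇)/dt = (-1.824505771−-1.881339151)/0.049171 = 1.155831
  sinθ=-0.000993, cosθ=1.000000
  F = (M+m)·ẍ + m·l·cosθ·θ̈ − m·l·sinθ·θ̇² = -0.947185 + 0.091798 − -0.000279 = -0.855108
step 1→2:
  ẍ = (ẋ'−ẋ)/dt = (-1.058723070−-1.132561084)/0.049171 = 1.501658
  θ̈ = (θ̇'−θ̇)/dt = (-2.118393563−-1.824505771)/0.049171 = -5.976852
  sinθ=-0.093364, cosθ=0.995632
  F = (M+m)·ẍ + m·l·cosθ·θ̈ − m·l·sinθ·θ̇² = 2.988195 + -0.472619 − -0.024684 = 2.540260
step 2→3:
  ẍ = (ẋ'−ẋ)/dt = (-0.684505041−-1.058723070)/0.049171 = 7.610543
  θ̈ = (θ̇'−θ̇)/dt = (-3.248411620−-2.118393563)/0.049171 = -22.981393
  sinθ=-0.182190, cosθ=0.983263
  F = (M+m)·ẍ + m·l·cosθ·θ̈ − m·l·sinθ·θ̇² = 15.144456 + -1.794676 − -0.064935 = 13.414715
step 3→4:
  ẍ = (ẋ'−ẋ)/dt = (-0.988870736−-0.684505041)/0.049171 = -6.189943
  θ̈ = (θ̇'−θ̇)/dt = (-2.863763309−-3.248411620)/0.049171 = 7.822666
  sinθ=-0.283437, cosθ=0.958991
  F = (M+m)·ẍ + m·l·cosθ·θ̈ − m·l·sinθ·θ̇² = -12.317560 + 0.595812 − -0.237541 = -11.484207
step 4→5:
  ẍ = (ẋ'−ẋ)/dt = (-0.744100454−-0.988870736)/0.049171 = 4.977940
  θ̈ = (θ̇'−θ̇)/dt = (-3.927907944−-2.863763309)/0.049171 = -21.641712
  sinθ=-0.432356, cosθ=0.901703
  F = (M+m)·ẍ + m·l·cosθ·θ̈ − m·l·sinθ·θ̇² = 9.905757 + -1.549869 − -0.281615 = 8.637503
step 5→6:
  ẍ = (ẋ'−ẋ)/dt = (-0.571756098−-0.744100454)/0.049171 = 3.505000
  θ̈ = (θ̇'−θ̇)/dt = (-4.946632680−-3.927907944)/0.049171 = -20.717999
  sinθ=-0.554630, cosθ=0.832097
  F = (M+m)·ẍ + m·l·cosθ·θ̈ − m·l·sinθ·θ̇² = 6.974708 + -1.369183 − -0.679619 = 6.285144
step 6→7:
  ẍ = (ẋ'−ẋ)/dt = (-0.968276491−-0.571756098)/0.049171 = -8.064111
  θ̈ = (θ̇'−θ̇)/dt = (-5.090426264−-4.946632680)/0.049171 = -2.924358
  sinθ=-0.704031, cosθ=0.710170
  F = (M+m)·ẍ + m·l·cosθ·θ̈ − m·l·sinθ·θ̇² = -16.047024 + -0.164942 − -1.368203 = -14.843763
step 7→8:
  ẍ = (ẋ'−ẋ)/dt = (-0.908335666−-0.968276491)/0.049171 = 1.219028
  θ̈ = (θ̇'−θ̇)/dt = (-6.189264651−-5.090426264)/0.049171 = -22.347286
  sinθ=-0.854344, cosθ=0.519707
  F = (M+m)·ẍ + m·l·cosθ·θ̈ − m·l·sinθ·θ̇² = 2.425782 + -0.922408 − -1.758252 = 3.261625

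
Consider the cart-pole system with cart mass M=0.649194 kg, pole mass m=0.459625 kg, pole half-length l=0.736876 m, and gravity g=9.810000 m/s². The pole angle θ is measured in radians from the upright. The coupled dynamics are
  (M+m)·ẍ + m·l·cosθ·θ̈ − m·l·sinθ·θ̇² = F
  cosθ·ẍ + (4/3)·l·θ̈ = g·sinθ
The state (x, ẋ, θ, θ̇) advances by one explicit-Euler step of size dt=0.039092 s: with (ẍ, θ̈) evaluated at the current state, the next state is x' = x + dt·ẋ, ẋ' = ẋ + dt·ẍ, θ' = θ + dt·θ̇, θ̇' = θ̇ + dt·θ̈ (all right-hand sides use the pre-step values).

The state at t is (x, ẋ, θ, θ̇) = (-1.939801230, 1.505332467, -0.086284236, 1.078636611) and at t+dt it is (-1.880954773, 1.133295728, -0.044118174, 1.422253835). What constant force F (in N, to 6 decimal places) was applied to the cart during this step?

F = -7.552653 N

ẍ = (ẋ'−ẋ)/dt = (1.133295728−1.505332467)/0.039092 = -9.516953
θ̈ = (θ̇'−θ̇)/dt = (1.422253835−1.078636611)/0.039092 = 8.789963
sinθ=-0.086177, cosθ=0.996280
F = (M+m)·ẍ + m·l·cosθ·θ̈ − m·l·sinθ·θ̇² = -10.552579 + 2.965968 − -0.033958 = -7.552653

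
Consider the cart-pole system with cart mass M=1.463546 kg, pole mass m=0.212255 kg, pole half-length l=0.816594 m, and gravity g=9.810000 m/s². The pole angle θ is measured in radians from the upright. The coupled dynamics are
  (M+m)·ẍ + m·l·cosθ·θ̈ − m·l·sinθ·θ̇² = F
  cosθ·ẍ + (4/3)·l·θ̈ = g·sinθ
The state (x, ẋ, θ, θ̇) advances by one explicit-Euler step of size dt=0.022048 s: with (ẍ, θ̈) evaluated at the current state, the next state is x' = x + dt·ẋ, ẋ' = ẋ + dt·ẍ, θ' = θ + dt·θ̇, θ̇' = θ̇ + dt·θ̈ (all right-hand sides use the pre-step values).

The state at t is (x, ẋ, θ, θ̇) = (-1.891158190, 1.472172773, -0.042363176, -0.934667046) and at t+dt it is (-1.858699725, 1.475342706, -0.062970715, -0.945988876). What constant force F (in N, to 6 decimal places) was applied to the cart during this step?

ẍ = (ẋ'−ẋ)/dt = (1.475342706−1.472172773)/0.022048 = 0.143774
θ̈ = (θ̇'−θ̇)/dt = (-0.945988876−-0.934667046)/0.022048 = -0.513508
sinθ=-0.042351, cosθ=0.999103
F = (M+m)·ẍ + m·l·cosθ·θ̈ − m·l·sinθ·θ̇² = 0.240937 + -0.088925 − -0.006413 = 0.158425

F = 0.158425 N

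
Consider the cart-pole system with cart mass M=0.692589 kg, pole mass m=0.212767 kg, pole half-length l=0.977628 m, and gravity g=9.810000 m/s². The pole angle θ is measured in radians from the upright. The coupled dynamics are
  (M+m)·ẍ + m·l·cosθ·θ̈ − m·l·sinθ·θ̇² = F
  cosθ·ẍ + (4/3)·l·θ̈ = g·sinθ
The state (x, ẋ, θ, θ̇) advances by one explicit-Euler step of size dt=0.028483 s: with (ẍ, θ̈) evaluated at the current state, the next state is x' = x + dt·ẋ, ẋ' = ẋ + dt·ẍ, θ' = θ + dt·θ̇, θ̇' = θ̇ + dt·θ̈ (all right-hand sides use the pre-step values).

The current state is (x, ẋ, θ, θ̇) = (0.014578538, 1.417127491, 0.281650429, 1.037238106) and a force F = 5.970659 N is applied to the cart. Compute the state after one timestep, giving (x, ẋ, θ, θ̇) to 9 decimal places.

(0.054942580, 1.628085912, 0.311194082, 0.941354748)

sinθ=0.277941425, cosθ=0.960598024
temp = (F + m·l·θ̇²·sinθ)/(M+m) = (5.970659 + 0.062199674)/0.905356 = 6.663520951
θ̈ = (g·sinθ − cosθ·temp)/(l·(4/3 − m·cos²θ/(M+m))) = -3.366336353
ẍ = temp − m·l·θ̈·cosθ/(M+m) = 7.406467746
Euler: x'=0.014578538+0.028483·1.417127491=0.054942580, ẋ'=1.417127491+0.028483·7.406467746=1.628085912
       θ'=0.281650429+0.028483·1.037238106=0.311194082, θ̇'=1.037238106+0.028483·-3.366336353=0.941354748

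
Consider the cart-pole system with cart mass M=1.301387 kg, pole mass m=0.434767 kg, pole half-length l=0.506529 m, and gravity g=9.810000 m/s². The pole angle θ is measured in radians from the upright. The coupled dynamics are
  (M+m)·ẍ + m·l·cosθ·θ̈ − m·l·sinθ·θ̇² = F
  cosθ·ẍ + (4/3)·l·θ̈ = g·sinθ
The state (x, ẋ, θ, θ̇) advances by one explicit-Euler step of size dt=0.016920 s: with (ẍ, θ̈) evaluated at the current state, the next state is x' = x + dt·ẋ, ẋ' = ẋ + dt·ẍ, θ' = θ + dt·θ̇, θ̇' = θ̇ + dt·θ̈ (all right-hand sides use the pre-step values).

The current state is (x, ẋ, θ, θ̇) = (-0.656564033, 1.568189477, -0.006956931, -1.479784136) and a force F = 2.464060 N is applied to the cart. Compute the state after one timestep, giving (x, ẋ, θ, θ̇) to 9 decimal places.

sinθ=-0.006956875, cosθ=0.999975801
temp = (F + m·l·θ̇²·sinθ)/(M+m) = (2.464060 + -0.003354840)/1.736154 = 1.417331158
θ̈ = (g·sinθ − cosθ·temp)/(l·(4/3 − m·cos²θ/(M+m))) = -2.708210561
ẍ = temp − m·l·θ̈·cosθ/(M+m) = 1.760845252
Euler: x'=-0.656564033+0.016920·1.568189477=-0.630030267, ẋ'=1.568189477+0.016920·1.760845252=1.597982979
       θ'=-0.006956931+0.016920·-1.479784136=-0.031994879, θ̇'=-1.479784136+0.016920·-2.708210561=-1.525607059

(-0.630030267, 1.597982979, -0.031994879, -1.525607059)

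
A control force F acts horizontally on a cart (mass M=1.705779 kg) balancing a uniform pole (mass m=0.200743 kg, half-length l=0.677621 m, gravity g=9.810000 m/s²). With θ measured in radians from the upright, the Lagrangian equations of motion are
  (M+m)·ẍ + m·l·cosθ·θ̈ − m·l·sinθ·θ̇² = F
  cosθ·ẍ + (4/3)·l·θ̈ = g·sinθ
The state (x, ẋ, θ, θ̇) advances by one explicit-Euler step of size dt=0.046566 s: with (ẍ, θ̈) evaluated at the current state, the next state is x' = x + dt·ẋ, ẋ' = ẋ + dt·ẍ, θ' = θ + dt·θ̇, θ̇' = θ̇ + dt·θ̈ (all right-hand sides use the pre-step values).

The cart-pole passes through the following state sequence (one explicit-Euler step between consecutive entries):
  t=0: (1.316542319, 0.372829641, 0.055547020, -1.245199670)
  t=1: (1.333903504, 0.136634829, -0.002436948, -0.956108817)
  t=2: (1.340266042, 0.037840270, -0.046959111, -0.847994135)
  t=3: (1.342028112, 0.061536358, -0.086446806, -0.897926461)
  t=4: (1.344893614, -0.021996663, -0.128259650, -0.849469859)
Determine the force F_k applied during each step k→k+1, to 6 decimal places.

step 0→1:
  ẍ = (ẋ'−ẋ)/dt = (0.136634829−0.372829641)/0.046566 = -5.072259
  θ̈ = (θ̇'−θ̇)/dt = (-0.956108817−-1.245199670)/0.046566 = 6.208196
  sinθ=0.055518, cosθ=0.998458
  F = (M+m)·ẍ + m·l·cosθ·θ̈ − m·l·sinθ·θ̇² = -9.670373 + 0.843184 − 0.011710 = -8.838899
step 1→2:
  ẍ = (ẋ'−ẋ)/dt = (0.037840270−0.136634829)/0.046566 = -2.121603
  θ̈ = (θ̇'−θ̇)/dt = (-0.847994135−-0.956108817)/0.046566 = 2.321752
  sinθ=-0.002437, cosθ=0.999997
  F = (M+m)·ẍ + m·l·cosθ·θ̈ − m·l·sinθ·θ̇² = -4.044883 + 0.315822 − -0.000303 = -3.728758
step 2→3:
  ẍ = (ẋ'−ẋ)/dt = (0.061536358−0.037840270)/0.046566 = 0.508871
  θ̈ = (θ̇'−θ̇)/dt = (-0.897926461−-0.847994135)/0.046566 = -1.072292
  sinθ=-0.046942, cosθ=0.998898
  F = (M+m)·ẍ + m·l·cosθ·θ̈ − m·l·sinθ·θ̇² = 0.970174 + -0.145701 − -0.004592 = 0.829065
step 3→4:
  ẍ = (ẋ'−ẋ)/dt = (-0.021996663−0.061536358)/0.046566 = -1.793863
  θ̈ = (θ̇'−θ̇)/dt = (-0.849469859−-0.897926461)/0.046566 = 1.040600
  sinθ=-0.086339, cosθ=0.996266
  F = (M+m)·ẍ + m·l·cosθ·θ̈ − m·l·sinθ·θ̇² = -3.420039 + 0.141022 − -0.009469 = -3.269548

F_0 = -8.838899 N
F_1 = -3.728758 N
F_2 = 0.829065 N
F_3 = -3.269548 N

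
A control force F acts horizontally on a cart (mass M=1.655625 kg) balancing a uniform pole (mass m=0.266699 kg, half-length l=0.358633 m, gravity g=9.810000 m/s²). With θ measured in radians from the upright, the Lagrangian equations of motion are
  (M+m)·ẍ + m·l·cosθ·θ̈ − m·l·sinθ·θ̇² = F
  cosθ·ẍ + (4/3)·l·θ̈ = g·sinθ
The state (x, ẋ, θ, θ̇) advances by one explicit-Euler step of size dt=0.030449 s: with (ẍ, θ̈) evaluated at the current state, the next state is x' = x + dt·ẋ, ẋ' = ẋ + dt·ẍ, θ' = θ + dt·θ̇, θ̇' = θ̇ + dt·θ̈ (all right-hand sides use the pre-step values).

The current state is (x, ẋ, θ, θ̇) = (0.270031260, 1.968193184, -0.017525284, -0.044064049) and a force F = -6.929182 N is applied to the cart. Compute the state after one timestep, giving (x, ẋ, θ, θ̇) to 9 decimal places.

(0.329960774, 1.846302448, -0.018866990, 0.199856760)

sinθ=-0.017524387, cosθ=0.999846436
temp = (F + m·l·θ̇²·sinθ)/(M+m) = (-6.929182 + -0.000003254)/1.922324 = -3.604587600
θ̈ = (g·sinθ − cosθ·temp)/(l·(4/3 − m·cos²θ/(M+m))) = 8.010798668
ẍ = temp − m·l·θ̈·cosθ/(M+m) = -4.003111314
Euler: x'=0.270031260+0.030449·1.968193184=0.329960774, ẋ'=1.968193184+0.030449·-4.003111314=1.846302448
       θ'=-0.017525284+0.030449·-0.044064049=-0.018866990, θ̇'=-0.044064049+0.030449·8.010798668=0.199856760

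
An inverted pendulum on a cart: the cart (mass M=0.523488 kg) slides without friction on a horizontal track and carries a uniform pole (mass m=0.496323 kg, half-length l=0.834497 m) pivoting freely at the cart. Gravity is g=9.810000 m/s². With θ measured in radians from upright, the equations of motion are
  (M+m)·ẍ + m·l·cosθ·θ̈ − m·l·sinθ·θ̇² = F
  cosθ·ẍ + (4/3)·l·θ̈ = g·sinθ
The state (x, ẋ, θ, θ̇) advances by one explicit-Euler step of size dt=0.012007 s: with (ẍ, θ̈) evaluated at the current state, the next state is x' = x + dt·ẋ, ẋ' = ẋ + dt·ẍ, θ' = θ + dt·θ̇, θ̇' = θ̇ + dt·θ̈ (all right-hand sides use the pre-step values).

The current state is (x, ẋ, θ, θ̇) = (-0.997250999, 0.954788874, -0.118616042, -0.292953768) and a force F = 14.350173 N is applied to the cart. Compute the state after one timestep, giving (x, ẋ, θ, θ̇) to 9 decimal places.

(-0.985786849, 1.226555428, -0.122133538, -0.548013853)

sinθ=-0.118338088, cosθ=0.992973362
temp = (F + m·l·θ̇²·sinθ)/(M+m) = (14.350173 + -0.004206413)/1.019811 = 14.067279709
θ̈ = (g·sinθ − cosθ·temp)/(l·(4/3 − m·cos²θ/(M+m))) = -21.242615578
ẍ = temp − m·l·θ̈·cosθ/(M+m) = 22.634009655
Euler: x'=-0.997250999+0.012007·0.954788874=-0.985786849, ẋ'=0.954788874+0.012007·22.634009655=1.226555428
       θ'=-0.118616042+0.012007·-0.292953768=-0.122133538, θ̇'=-0.292953768+0.012007·-21.242615578=-0.548013853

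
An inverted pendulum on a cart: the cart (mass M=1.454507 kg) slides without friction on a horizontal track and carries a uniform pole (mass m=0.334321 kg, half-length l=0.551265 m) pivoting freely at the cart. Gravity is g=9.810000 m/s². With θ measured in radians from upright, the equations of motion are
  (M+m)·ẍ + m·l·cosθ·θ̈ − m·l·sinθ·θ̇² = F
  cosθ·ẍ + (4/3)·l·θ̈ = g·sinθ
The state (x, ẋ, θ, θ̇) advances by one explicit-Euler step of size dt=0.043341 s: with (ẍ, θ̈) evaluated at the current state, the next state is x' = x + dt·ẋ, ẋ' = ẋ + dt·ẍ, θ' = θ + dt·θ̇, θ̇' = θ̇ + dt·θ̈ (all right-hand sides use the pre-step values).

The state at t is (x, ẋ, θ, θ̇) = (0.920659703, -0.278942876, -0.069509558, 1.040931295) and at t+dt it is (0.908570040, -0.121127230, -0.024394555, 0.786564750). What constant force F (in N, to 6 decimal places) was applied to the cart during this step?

F = 5.448415 N

ẍ = (ẋ'−ẋ)/dt = (-0.121127230−-0.278942876)/0.043341 = 3.641255
θ̈ = (θ̇'−θ̇)/dt = (0.786564750−1.040931295)/0.043341 = -5.868959
sinθ=-0.069454, cosθ=0.997585
F = (M+m)·ẍ + m·l·cosθ·θ̈ − m·l·sinθ·θ̇² = 6.513579 + -1.079034 − -0.013870 = 5.448415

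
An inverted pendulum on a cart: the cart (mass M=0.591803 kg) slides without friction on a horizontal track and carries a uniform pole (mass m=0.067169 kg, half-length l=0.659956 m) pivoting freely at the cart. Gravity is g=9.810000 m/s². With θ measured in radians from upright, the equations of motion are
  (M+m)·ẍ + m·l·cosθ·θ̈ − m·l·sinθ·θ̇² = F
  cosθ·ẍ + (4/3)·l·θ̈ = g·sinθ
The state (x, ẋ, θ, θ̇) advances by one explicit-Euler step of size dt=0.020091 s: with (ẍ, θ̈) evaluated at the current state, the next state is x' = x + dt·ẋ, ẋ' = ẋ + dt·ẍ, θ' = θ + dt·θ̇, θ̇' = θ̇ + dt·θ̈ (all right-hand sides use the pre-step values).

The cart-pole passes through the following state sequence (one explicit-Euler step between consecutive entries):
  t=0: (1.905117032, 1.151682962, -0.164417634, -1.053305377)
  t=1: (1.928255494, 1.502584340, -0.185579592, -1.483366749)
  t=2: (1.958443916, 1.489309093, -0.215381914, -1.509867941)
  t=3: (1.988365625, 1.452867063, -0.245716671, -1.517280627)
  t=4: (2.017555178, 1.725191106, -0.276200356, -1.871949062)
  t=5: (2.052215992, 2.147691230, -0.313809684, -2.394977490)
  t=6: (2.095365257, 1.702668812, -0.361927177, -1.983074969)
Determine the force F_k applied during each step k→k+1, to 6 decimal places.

F_0 = 10.581305 N
F_1 = -0.474890 N
F_2 = -1.189655 N
F_3 = 8.197847 N
F_4 = 12.789829 N
F_5 = -13.653529 N

step 0→1:
  ẍ = (ẋ'−ẋ)/dt = (1.502584340−1.151682962)/0.020091 = 17.465600
  θ̈ = (θ̇'−θ̇)/dt = (-1.483366749−-1.053305377)/0.020091 = -21.405673
  sinθ=-0.163678, cosθ=0.986514
  F = (M+m)·ẍ + m·l·cosθ·θ̈ − m·l·sinθ·θ̇² = 11.509342 + -0.936086 − -0.008050 = 10.581305
step 1→2:
  ẍ = (ẋ'−ẋ)/dt = (1.489309093−1.502584340)/0.020091 = -0.660756
  θ̈ = (θ̇'−θ̇)/dt = (-1.509867941−-1.483366749)/0.020091 = -1.319058
  sinθ=-0.184516, cosθ=0.982829
  F = (M+m)·ẍ + m·l·cosθ·θ̈ − m·l·sinθ·θ̇² = -0.435420 + -0.057468 − -0.017998 = -0.474890
step 2→3:
  ẍ = (ẋ'−ẋ)/dt = (1.452867063−1.489309093)/0.020091 = -1.813848
  θ̈ = (θ̇'−θ̇)/dt = (-1.517280627−-1.509867941)/0.020091 = -0.368956
  sinθ=-0.213721, cosθ=0.976895
  F = (M+m)·ẍ + m·l·cosθ·θ̈ − m·l·sinθ·θ̇² = -1.195275 + -0.015977 − -0.021598 = -1.189655
step 3→4:
  ẍ = (ẋ'−ẋ)/dt = (1.725191106−1.452867063)/0.020091 = 13.554529
  θ̈ = (θ̇'−θ̇)/dt = (-1.871949062−-1.517280627)/0.020091 = -17.653100
  sinθ=-0.243252, cosθ=0.969963
  F = (M+m)·ẍ + m·l·cosθ·θ̈ − m·l·sinθ·θ̇² = 8.932055 + -0.759032 − -0.024824 = 8.197847
step 4→5:
  ẍ = (ẋ'−ẋ)/dt = (2.147691230−1.725191106)/0.020091 = 21.029323
  θ̈ = (θ̇'−θ̇)/dt = (-2.394977490−-1.871949062)/0.020091 = -26.032971
  sinθ=-0.272702, cosθ=0.962099
  F = (M+m)·ẍ + m·l·cosθ·θ̈ − m·l·sinθ·θ̇² = 13.857735 + -1.110266 − -0.042360 = 12.789829
step 5→6:
  ẍ = (ẋ'−ẋ)/dt = (1.702668812−2.147691230)/0.020091 = -22.150337
  θ̈ = (θ̇'−θ̇)/dt = (-1.983074969−-2.394977490)/0.020091 = 20.501843
  sinθ=-0.308685, cosθ=0.951164
  F = (M+m)·ẍ + m·l·cosθ·θ̈ − m·l·sinθ·θ̇² = -14.596452 + 0.864435 − -0.078488 = -13.653529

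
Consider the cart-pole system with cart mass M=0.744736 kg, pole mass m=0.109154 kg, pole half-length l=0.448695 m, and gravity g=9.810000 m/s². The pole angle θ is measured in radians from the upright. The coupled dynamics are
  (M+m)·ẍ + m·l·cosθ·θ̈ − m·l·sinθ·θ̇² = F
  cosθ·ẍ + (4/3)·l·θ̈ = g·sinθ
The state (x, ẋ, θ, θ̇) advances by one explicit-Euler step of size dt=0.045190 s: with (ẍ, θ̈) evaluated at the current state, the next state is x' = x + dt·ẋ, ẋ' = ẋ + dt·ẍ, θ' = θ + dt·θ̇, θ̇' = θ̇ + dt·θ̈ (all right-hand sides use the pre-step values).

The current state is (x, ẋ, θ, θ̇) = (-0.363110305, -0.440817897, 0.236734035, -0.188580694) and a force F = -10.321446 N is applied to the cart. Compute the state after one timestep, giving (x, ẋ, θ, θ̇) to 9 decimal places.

sinθ=0.234529009, cosθ=0.972109122
temp = (F + m·l·θ̇²·sinθ)/(M+m) = (-10.321446 + 0.000408490)/0.853890 = -12.087080900
θ̈ = (g·sinθ − cosθ·temp)/(l·(4/3 − m·cos²θ/(M+m))) = 25.825744751
ẍ = temp − m·l·θ̈·cosθ/(M+m) = -13.527062127
Euler: x'=-0.363110305+0.045190·-0.440817897=-0.383030866, ẋ'=-0.440817897+0.045190·-13.527062127=-1.052105835
       θ'=0.236734035+0.045190·-0.188580694=0.228212073, θ̇'=-0.188580694+0.045190·25.825744751=0.978484711

(-0.383030866, -1.052105835, 0.228212073, 0.978484711)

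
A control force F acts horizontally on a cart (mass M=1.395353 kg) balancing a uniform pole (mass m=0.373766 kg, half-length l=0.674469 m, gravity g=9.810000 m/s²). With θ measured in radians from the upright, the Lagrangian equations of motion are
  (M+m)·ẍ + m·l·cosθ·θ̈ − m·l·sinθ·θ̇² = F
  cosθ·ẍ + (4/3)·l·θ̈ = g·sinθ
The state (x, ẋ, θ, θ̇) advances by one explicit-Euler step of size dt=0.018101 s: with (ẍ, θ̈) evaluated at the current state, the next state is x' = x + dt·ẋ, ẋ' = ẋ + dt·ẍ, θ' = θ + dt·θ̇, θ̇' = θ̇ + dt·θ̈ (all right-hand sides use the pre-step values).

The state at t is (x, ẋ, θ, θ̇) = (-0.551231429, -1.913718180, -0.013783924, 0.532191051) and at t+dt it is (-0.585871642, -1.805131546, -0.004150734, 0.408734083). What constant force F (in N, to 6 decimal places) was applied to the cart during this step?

ẍ = (ẋ'−ẋ)/dt = (-1.805131546−-1.913718180)/0.018101 = 5.998930
θ̈ = (θ̇'−θ̇)/dt = (0.408734083−0.532191051)/0.018101 = -6.820450
sinθ=-0.013783, cosθ=0.999905
F = (M+m)·ẍ + m·l·cosθ·θ̈ − m·l·sinθ·θ̇² = 10.612821 + -1.719228 − -0.000984 = 8.894577

F = 8.894577 N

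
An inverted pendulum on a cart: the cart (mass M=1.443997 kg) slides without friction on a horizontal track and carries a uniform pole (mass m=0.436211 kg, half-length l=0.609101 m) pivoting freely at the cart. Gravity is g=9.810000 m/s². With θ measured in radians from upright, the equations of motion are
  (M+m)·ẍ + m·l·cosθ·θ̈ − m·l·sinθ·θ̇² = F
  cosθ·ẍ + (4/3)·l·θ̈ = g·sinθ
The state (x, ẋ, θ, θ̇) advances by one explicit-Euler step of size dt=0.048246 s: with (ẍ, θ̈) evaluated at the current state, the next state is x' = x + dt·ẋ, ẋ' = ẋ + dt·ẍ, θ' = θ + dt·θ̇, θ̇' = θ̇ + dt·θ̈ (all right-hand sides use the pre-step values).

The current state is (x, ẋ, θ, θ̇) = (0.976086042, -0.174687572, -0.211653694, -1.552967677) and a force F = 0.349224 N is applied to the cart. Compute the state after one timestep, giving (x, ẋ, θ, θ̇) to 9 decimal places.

sinθ=-0.210076978, cosθ=0.977684849
temp = (F + m·l·θ̇²·sinθ)/(M+m) = (0.349224 + -0.134613687)/1.880208 = 0.114141793
θ̈ = (g·sinθ − cosθ·temp)/(l·(4/3 − m·cos²θ/(M+m))) = -3.208657641
ẍ = temp − m·l·θ̈·cosθ/(M+m) = 0.557446452
Euler: x'=0.976086042+0.048246·-0.174687572=0.967658065, ẋ'=-0.174687572+0.048246·0.557446452=-0.147793010
       θ'=-0.211653694+0.048246·-1.552967677=-0.286578173, θ̇'=-1.552967677+0.048246·-3.208657641=-1.707772574

(0.967658065, -0.147793010, -0.286578173, -1.707772574)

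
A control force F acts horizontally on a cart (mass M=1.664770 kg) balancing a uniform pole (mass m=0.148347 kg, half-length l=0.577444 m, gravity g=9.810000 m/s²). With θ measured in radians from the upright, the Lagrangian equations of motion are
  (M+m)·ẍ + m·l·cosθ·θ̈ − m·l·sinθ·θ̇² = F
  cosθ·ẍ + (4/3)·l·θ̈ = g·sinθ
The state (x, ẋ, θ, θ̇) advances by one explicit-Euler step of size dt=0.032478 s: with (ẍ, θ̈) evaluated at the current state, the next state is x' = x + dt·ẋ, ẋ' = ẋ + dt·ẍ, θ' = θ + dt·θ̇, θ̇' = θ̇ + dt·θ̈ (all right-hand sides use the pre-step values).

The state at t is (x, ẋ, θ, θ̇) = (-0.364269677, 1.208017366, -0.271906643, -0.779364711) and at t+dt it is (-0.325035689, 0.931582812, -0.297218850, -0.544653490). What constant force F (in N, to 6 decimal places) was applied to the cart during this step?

F = -14.821946 N

ẍ = (ẋ'−ẋ)/dt = (0.931582812−1.208017366)/0.032478 = -8.511440
θ̈ = (θ̇'−θ̇)/dt = (-0.544653490−-0.779364711)/0.032478 = 7.226776
sinθ=-0.268569, cosθ=0.963261
F = (M+m)·ẍ + m·l·cosθ·θ̈ − m·l·sinθ·θ̇² = -15.432237 + 0.596317 − -0.013974 = -14.821946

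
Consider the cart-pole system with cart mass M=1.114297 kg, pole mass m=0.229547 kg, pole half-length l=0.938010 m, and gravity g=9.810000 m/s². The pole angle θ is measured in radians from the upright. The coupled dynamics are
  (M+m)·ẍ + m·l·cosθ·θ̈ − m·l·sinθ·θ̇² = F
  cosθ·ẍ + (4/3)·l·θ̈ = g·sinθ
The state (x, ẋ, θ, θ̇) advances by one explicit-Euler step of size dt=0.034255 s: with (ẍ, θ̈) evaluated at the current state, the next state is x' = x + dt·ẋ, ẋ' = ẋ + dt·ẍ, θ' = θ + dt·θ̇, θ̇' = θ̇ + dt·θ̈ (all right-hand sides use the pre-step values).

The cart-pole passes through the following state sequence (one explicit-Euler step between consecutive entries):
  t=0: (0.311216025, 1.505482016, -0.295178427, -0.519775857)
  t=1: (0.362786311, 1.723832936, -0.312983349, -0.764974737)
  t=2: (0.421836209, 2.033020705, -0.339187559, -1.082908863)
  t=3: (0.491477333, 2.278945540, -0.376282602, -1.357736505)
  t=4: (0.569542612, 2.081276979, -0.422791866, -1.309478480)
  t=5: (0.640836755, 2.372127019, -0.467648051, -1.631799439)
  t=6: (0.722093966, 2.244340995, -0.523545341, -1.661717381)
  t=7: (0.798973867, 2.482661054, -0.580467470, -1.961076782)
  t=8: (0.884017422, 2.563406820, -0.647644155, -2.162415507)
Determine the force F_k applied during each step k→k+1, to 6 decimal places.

F_0 = 7.108366 N
F_1 = 10.267056 N
F_2 = 8.102723 N
F_3 = -7.326684 N
F_4 = 9.714088 N
F_5 = -4.922531 N
F_6 = 8.017047 N
F_7 = 2.563563 N

step 0→1:
  ẍ = (ẋ'−ẋ)/dt = (1.723832936−1.505482016)/0.034255 = 6.374279
  θ̈ = (θ̇'−θ̇)/dt = (-0.764974737−-0.519775857)/0.034255 = -7.158046
  sinθ=-0.290911, cosθ=0.956750
  F = (M+m)·ẍ + m·l·cosθ·θ̈ − m·l·sinθ·θ̇² = 8.566036 + -1.474593 − -0.016923 = 7.108366
step 1→2:
  ẍ = (ẋ'−ẋ)/dt = (2.033020705−1.723832936)/0.034255 = 9.026062
  θ̈ = (θ̇'−θ̇)/dt = (-1.082908863−-0.764974737)/0.034255 = -9.281393
  sinθ=-0.307898, cosθ=0.951419
  F = (M+m)·ẍ + m·l·cosθ·θ̈ − m·l·sinθ·θ̇² = 12.129620 + -1.901359 − -0.038795 = 10.267056
step 2→3:
  ẍ = (ẋ'−ẋ)/dt = (2.278945540−2.033020705)/0.034255 = 7.179239
  θ̈ = (θ̇'−θ̇)/dt = (-1.357736505−-1.082908863)/0.034255 = -8.022994
  sinθ=-0.332721, cosθ=0.943025
  F = (M+m)·ẍ + m·l·cosθ·θ̈ − m·l·sinθ·θ̇² = 9.647777 + -1.629067 − -0.084012 = 8.102723
step 3→4:
  ẍ = (ẋ'−ẋ)/dt = (2.081276979−2.278945540)/0.034255 = -5.770502
  θ̈ = (θ̇'−θ̇)/dt = (-1.309478480−-1.357736505)/0.034255 = 1.408788
  sinθ=-0.367466, cosθ=0.930037
  F = (M+m)·ẍ + m·l·cosθ·θ̈ − m·l·sinθ·θ̇² = -7.754655 + 0.282114 − -0.145857 = -7.326684
step 4→5:
  ẍ = (ẋ'−ẋ)/dt = (2.372127019−2.081276979)/0.034255 = 8.490732
  θ̈ = (θ̇'−θ̇)/dt = (-1.631799439−-1.309478480)/0.034255 = -9.409457
  sinθ=-0.410308, cosθ=0.911947
  F = (M+m)·ẍ + m·l·cosθ·θ̈ − m·l·sinθ·θ̇² = 11.410220 + -1.847623 − -0.151491 = 9.714088
step 5→6:
  ẍ = (ẋ'−ẋ)/dt = (2.244340995−2.372127019)/0.034255 = -3.730434
  θ̈ = (θ̇'−θ̇)/dt = (-1.661717381−-1.631799439)/0.034255 = -0.873389
  sinθ=-0.450788, cosθ=0.892631
  F = (M+m)·ẍ + m·l·cosθ·θ̈ − m·l·sinθ·θ̇² = -5.013122 + -0.167864 − -0.258455 = -4.922531
step 6→7:
  ẍ = (ẋ'−ẋ)/dt = (2.482661054−2.244340995)/0.034255 = 6.957234
  θ̈ = (θ̇'−θ̇)/dt = (-1.961076782−-1.661717381)/0.034255 = -8.739145
  sinθ=-0.499954, cosθ=0.866052
  F = (M+m)·ẍ + m·l·cosθ·θ̈ − m·l·sinθ·θ̇² = 9.349437 + -1.629641 − -0.297251 = 8.017047
step 7→8:
  ẍ = (ẋ'−ẋ)/dt = (2.563406820−2.482661054)/0.034255 = 2.357196
  θ̈ = (θ̇'−θ̇)/dt = (-2.162415507−-1.961076782)/0.034255 = -5.877645
  sinθ=-0.548415, cosθ=0.836206
  F = (M+m)·ẍ + m·l·cosθ·θ̈ − m·l·sinθ·θ̇² = 3.167704 + -1.058269 − -0.454127 = 2.563563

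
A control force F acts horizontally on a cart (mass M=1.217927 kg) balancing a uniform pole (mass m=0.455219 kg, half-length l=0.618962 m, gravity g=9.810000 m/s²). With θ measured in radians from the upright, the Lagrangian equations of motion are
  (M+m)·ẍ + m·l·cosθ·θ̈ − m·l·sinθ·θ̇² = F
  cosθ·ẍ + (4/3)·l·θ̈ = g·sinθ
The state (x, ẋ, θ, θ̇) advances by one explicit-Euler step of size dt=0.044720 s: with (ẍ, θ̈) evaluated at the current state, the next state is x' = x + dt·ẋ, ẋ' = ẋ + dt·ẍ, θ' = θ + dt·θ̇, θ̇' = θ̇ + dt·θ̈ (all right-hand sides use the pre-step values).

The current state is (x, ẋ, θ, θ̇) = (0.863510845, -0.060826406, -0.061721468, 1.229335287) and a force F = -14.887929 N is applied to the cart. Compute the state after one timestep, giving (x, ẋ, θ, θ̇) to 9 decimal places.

(0.860790688, -0.554244608, -0.006745594, 1.793285621)

sinθ=-0.061682287, cosθ=0.998095835
temp = (F + m·l·θ̇²·sinθ)/(M+m) = (-14.887929 + -0.026265491)/1.673146 = -8.913863160
θ̈ = (g·sinθ − cosθ·temp)/(l·(4/3 − m·cos²θ/(M+m))) = 12.610696198
ẍ = temp − m·l·θ̈·cosθ/(M+m) = -11.033501833
Euler: x'=0.863510845+0.044720·-0.060826406=0.860790688, ẋ'=-0.060826406+0.044720·-11.033501833=-0.554244608
       θ'=-0.061721468+0.044720·1.229335287=-0.006745594, θ̇'=1.229335287+0.044720·12.610696198=1.793285621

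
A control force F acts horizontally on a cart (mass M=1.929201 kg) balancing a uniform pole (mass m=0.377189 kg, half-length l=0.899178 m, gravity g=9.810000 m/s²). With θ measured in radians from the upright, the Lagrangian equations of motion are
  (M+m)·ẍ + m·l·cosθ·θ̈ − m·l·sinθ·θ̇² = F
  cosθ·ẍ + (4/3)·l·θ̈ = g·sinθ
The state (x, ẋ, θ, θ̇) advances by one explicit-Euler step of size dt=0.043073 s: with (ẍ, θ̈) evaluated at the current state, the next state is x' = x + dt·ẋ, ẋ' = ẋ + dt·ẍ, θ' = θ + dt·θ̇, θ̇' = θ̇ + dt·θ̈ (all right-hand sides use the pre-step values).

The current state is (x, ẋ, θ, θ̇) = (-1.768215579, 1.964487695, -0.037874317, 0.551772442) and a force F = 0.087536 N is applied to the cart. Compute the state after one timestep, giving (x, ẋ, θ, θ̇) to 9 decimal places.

(-1.683599201, 1.968502213, -0.014107823, 0.535080981)

sinθ=-0.037865263, cosθ=0.999282854
temp = (F + m·l·θ̇²·sinθ)/(M+m) = (0.087536 + -0.003909900)/2.306390 = 0.036258438
θ̈ = (g·sinθ − cosθ·temp)/(l·(4/3 − m·cos²θ/(M+m))) = -0.387515631
ẍ = temp − m·l·θ̈·cosθ/(M+m) = 0.093202653
Euler: x'=-1.768215579+0.043073·1.964487695=-1.683599201, ẋ'=1.964487695+0.043073·0.093202653=1.968502213
       θ'=-0.037874317+0.043073·0.551772442=-0.014107823, θ̇'=0.551772442+0.043073·-0.387515631=0.535080981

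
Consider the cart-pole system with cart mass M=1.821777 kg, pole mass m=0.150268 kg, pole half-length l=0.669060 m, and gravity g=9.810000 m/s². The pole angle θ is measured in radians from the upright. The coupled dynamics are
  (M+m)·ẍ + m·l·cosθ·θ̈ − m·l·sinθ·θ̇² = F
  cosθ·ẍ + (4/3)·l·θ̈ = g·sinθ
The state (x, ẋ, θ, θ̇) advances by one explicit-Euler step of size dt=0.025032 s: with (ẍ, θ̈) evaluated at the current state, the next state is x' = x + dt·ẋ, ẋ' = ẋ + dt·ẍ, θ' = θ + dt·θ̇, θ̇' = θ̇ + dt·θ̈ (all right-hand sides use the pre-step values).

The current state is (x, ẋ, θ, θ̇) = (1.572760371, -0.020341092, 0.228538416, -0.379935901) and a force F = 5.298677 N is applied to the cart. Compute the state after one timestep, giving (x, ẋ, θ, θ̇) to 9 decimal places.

sinθ=0.226554185, cosθ=0.973998563
temp = (F + m·l·θ̇²·sinθ)/(M+m) = (5.298677 + 0.003287943)/1.972045 = 2.688561845
θ̈ = (g·sinθ − cosθ·temp)/(l·(4/3 − m·cos²θ/(M+m))) = -0.469541049
ẍ = temp − m·l·θ̈·cosθ/(M+m) = 2.711877447
Euler: x'=1.572760371+0.025032·-0.020341092=1.572251193, ẋ'=-0.020341092+0.025032·2.711877447=0.047542624
       θ'=0.228538416+0.025032·-0.379935901=0.219027861, θ̇'=-0.379935901+0.025032·-0.469541049=-0.391689453

(1.572251193, 0.047542624, 0.219027861, -0.391689453)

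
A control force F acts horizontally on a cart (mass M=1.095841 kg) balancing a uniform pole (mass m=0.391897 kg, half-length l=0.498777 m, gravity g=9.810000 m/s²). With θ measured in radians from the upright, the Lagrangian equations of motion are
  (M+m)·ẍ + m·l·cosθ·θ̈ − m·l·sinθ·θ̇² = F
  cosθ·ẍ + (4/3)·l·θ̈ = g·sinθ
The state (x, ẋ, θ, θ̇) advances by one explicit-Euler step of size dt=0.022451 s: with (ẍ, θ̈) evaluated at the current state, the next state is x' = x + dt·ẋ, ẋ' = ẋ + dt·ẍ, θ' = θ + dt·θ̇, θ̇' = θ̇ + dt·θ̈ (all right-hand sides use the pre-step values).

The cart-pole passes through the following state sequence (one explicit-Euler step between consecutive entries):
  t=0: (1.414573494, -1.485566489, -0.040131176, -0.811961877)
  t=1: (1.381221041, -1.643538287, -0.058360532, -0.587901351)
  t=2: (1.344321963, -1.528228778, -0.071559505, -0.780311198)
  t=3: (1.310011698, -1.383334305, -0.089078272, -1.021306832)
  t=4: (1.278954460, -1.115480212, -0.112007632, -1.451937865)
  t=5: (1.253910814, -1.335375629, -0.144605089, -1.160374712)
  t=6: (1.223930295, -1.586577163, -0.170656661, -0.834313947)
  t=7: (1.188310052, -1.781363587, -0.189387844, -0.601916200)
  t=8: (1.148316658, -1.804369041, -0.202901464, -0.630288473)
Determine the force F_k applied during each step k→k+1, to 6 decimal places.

step 0→1:
  ẍ = (ẋ'−ẋ)/dt = (-1.643538287−-1.485566489)/0.022451 = -7.036292
  θ̈ = (θ̇'−θ̇)/dt = (-0.587901351−-0.811961877)/0.022451 = 9.979980
  sinθ=-0.040120, cosθ=0.999195
  F = (M+m)·ẍ + m·l·cosθ·θ̈ − m·l·sinθ·θ̇² = -10.468159 + 1.949208 − -0.005170 = -8.513781
step 1→2:
  ẍ = (ẋ'−ẋ)/dt = (-1.528228778−-1.643538287)/0.022451 = 5.136052
  θ̈ = (θ̇'−θ̇)/dt = (-0.780311198−-0.587901351)/0.022451 = -8.570213
  sinθ=-0.058327, cosθ=0.998298
  F = (M+m)·ẍ + m·l·cosθ·θ̈ − m·l·sinθ·θ̇² = 7.641100 + -1.672361 − -0.003941 = 5.972680
step 2→3:
  ẍ = (ẋ'−ẋ)/dt = (-1.383334305−-1.528228778)/0.022451 = 6.453809
  θ̈ = (θ̇'−θ̇)/dt = (-1.021306832−-0.780311198)/0.022451 = -10.734294
  sinθ=-0.071498, cosθ=0.997441
  F = (M+m)·ẍ + m·l·cosθ·θ̈ − m·l·sinθ·θ̇² = 9.601577 + -2.092854 − -0.008510 = 7.517233
step 3→4:
  ẍ = (ẋ'−ẋ)/dt = (-1.115480212−-1.383334305)/0.022451 = 11.930609
  θ̈ = (θ̇'−θ̇)/dt = (-1.451937865−-1.021306832)/0.022451 = -19.180929
  sinθ=-0.088961, cosθ=0.996035
  F = (M+m)·ẍ + m·l·cosθ·θ̈ − m·l·sinθ·θ̇² = 17.749620 + -3.734416 − -0.018138 = 14.033342
step 4→5:
  ẍ = (ẋ'−ẋ)/dt = (-1.335375629−-1.115480212)/0.022451 = -9.794460
  θ̈ = (θ̇'−θ̇)/dt = (-1.160374712−-1.451937865)/0.022451 = 12.986644
  sinθ=-0.111774, cosθ=0.993734
  F = (M+m)·ẍ + m·l·cosθ·θ̈ − m·l·sinθ·θ̇² = -14.571590 + 2.522582 − -0.046059 = -12.002949
step 5→6:
  ẍ = (ẋ'−ẋ)/dt = (-1.586577163−-1.335375629)/0.022451 = -11.188880
  θ̈ = (θ̇'−θ̇)/dt = (-0.834313947−-1.160374712)/0.022451 = 14.523218
  sinθ=-0.144102, cosθ=0.989563
  F = (M+m)·ẍ + m·l·cosθ·θ̈ − m·l·sinθ·θ̇² = -16.646121 + 2.809213 − -0.037927 = -13.798982
step 6→7:
  ẍ = (ẋ'−ẋ)/dt = (-1.781363587−-1.586577163)/0.022451 = -8.676069
  θ̈ = (θ̇'−θ̇)/dt = (-0.601916200−-0.834313947)/0.022451 = 10.351332
  sinθ=-0.169830, cosθ=0.985473
  F = (M+m)·ẍ + m·l·cosθ·θ̈ − m·l·sinθ·θ̇² = -12.907717 + 1.993974 − -0.023107 = -10.890636
step 7→8:
  ẍ = (ẋ'−ẋ)/dt = (-1.804369041−-1.781363587)/0.022451 = -1.024696
  θ̈ = (θ̇'−θ̇)/dt = (-0.630288473−-0.601916200)/0.022451 = -1.263742
  sinθ=-0.188258, cosθ=0.982120
  F = (M+m)·ẍ + m·l·cosθ·θ̈ − m·l·sinθ·θ̇² = -1.524479 + -0.242606 − -0.013332 = -1.753753

F_0 = -8.513781 N
F_1 = 5.972680 N
F_2 = 7.517233 N
F_3 = 14.033342 N
F_4 = -12.002949 N
F_5 = -13.798982 N
F_6 = -10.890636 N
F_7 = -1.753753 N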